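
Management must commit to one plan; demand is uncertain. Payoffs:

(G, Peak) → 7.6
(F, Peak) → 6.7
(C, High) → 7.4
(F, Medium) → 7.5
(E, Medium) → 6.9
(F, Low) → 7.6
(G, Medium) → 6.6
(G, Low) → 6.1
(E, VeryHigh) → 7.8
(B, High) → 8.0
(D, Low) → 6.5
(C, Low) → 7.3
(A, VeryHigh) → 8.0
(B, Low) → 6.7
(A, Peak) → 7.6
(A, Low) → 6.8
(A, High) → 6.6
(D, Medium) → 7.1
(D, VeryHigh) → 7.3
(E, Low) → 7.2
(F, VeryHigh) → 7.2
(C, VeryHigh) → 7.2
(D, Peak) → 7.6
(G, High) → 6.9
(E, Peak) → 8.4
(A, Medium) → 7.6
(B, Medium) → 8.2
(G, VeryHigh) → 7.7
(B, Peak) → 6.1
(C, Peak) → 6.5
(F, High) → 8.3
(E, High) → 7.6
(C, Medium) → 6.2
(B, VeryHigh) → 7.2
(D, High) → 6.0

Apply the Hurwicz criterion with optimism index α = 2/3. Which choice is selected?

A: 2/3·8.0 + 1/3·6.6 = 113/15
B: 2/3·8.2 + 1/3·6.1 = 7.5
C: 2/3·7.4 + 1/3·6.2 = 7
D: 2/3·7.6 + 1/3·6.0 = 106/15
E: 2/3·8.4 + 1/3·6.9 = 7.9
F: 2/3·8.3 + 1/3·6.7 = 233/30
G: 2/3·7.7 + 1/3·6.1 = 43/6
Highest Hurwicz score = 7.9 → E.

E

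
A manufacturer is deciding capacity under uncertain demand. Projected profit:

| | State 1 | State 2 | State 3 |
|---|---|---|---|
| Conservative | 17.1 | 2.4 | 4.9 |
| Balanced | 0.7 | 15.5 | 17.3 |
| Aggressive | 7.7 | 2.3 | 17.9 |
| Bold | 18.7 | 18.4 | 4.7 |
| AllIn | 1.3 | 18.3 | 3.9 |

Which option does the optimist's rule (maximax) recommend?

Bold

Row maxima: Conservative=17.1, Balanced=17.3, Aggressive=17.9, Bold=18.7, AllIn=18.3
Best best-case = 18.7 → Bold.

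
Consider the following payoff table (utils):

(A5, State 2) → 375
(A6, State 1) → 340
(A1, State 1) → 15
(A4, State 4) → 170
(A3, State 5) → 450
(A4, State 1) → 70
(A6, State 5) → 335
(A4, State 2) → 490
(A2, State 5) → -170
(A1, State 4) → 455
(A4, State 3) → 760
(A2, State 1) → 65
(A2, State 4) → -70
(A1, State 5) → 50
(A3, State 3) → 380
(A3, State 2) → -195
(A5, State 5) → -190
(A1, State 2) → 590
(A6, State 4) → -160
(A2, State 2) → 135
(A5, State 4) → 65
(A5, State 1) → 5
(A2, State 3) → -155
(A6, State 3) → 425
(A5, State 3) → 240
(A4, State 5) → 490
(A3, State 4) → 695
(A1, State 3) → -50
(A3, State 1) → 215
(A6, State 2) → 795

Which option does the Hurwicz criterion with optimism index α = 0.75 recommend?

A1: 0.75·590 + 0.25·(-50) = 430
A2: 0.75·135 + 0.25·(-170) = 58.75
A3: 0.75·695 + 0.25·(-195) = 472.5
A4: 0.75·760 + 0.25·70 = 587.5
A5: 0.75·375 + 0.25·(-190) = 233.75
A6: 0.75·795 + 0.25·(-160) = 556.25
Highest Hurwicz score = 587.5 → A4.

A4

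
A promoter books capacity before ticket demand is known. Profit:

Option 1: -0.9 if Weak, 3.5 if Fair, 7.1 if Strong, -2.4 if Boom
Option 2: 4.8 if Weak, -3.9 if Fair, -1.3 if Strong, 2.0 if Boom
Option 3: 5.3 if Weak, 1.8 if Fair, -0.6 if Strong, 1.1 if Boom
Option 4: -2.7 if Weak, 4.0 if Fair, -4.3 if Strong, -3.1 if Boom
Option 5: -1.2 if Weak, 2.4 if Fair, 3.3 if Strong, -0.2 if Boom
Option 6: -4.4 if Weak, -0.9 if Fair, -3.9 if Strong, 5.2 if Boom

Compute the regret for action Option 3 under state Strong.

Best payoff under Strong is 7.1.
Regret = 7.1 − (-0.6) = 7.7.

7.7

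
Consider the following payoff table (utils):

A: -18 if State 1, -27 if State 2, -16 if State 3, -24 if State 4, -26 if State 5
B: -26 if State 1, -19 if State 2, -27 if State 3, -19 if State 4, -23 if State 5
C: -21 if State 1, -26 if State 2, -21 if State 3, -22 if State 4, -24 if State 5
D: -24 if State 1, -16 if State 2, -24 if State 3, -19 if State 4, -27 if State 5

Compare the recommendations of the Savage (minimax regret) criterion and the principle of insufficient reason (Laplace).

Column bests: State 1=-18, State 2=-16, State 3=-16, State 4=-19, State 5=-23.
A regrets: 0, 11, 0, 5, 3 → max 11
B regrets: 8, 3, 11, 0, 0 → max 11
C regrets: 3, 10, 5, 3, 1 → max 10
D regrets: 6, 0, 8, 0, 4 → max 8
Smallest max regret = 8 → D.
Row averages: A=-22.2, B=-22.8, C=-22.8, D=-22
Highest average = -22 → D.

minimax regret → D; laplace → D (agree)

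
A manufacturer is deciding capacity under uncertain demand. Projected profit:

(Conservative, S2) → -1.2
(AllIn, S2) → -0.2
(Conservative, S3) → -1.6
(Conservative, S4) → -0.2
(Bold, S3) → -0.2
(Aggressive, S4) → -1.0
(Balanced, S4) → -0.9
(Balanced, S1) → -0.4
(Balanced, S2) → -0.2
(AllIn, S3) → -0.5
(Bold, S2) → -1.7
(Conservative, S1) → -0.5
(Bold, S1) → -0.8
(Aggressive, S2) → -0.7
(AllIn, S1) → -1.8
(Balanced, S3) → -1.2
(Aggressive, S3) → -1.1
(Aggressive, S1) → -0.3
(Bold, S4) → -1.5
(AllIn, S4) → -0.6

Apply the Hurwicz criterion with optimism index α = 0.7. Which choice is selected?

Conservative: 0.7·(-0.2) + 0.3·(-1.6) = -0.62
Balanced: 0.7·(-0.2) + 0.3·(-1.2) = -0.5
Aggressive: 0.7·(-0.3) + 0.3·(-1.1) = -0.54
Bold: 0.7·(-0.2) + 0.3·(-1.7) = -0.65
AllIn: 0.7·(-0.2) + 0.3·(-1.8) = -0.68
Highest Hurwicz score = -0.5 → Balanced.

Balanced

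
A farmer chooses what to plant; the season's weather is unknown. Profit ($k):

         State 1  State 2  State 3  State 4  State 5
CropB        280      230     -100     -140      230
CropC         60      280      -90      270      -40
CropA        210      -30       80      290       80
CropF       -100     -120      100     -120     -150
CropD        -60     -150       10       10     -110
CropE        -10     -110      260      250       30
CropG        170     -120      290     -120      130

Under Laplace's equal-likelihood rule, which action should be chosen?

Row averages: CropB=100, CropC=96, CropA=126, CropF=-78, CropD=-60, CropE=84, CropG=70
Highest average = 126 → CropA.

CropA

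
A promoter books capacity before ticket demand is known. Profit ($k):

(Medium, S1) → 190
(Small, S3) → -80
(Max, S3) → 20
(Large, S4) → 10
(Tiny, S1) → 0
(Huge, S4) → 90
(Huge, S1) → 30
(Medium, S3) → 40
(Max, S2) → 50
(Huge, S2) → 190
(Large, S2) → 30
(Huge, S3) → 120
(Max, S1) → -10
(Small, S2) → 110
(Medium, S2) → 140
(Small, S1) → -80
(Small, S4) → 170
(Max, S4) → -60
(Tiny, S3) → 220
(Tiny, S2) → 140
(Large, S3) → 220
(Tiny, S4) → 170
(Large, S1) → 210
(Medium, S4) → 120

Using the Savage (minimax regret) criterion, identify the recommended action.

Large

Column bests: S1=210, S2=190, S3=220, S4=170.
Tiny regrets: 210, 50, 0, 0 → max 210
Small regrets: 290, 80, 300, 0 → max 300
Medium regrets: 20, 50, 180, 50 → max 180
Large regrets: 0, 160, 0, 160 → max 160
Huge regrets: 180, 0, 100, 80 → max 180
Max regrets: 220, 140, 200, 230 → max 230
Smallest max regret = 160 → Large.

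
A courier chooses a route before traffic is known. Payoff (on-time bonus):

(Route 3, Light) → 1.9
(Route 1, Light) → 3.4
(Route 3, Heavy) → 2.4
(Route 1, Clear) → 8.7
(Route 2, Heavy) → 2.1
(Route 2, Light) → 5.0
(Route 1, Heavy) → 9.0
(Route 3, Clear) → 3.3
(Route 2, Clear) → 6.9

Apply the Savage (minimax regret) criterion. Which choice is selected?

Route 1

Column bests: Clear=8.7, Light=5.0, Heavy=9.0.
Route 1 regrets: 0.0, 1.6, 0.0 → max 1.6
Route 2 regrets: 1.8, 0.0, 6.9 → max 6.9
Route 3 regrets: 5.4, 3.1, 6.6 → max 6.6
Smallest max regret = 1.6 → Route 1.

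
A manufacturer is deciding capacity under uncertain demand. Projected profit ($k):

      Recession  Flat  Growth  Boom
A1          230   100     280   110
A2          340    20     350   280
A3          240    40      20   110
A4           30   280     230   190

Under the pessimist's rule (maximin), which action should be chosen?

A1

Row minima: A1=100, A2=20, A3=20, A4=30
Best worst-case = 100 → A1.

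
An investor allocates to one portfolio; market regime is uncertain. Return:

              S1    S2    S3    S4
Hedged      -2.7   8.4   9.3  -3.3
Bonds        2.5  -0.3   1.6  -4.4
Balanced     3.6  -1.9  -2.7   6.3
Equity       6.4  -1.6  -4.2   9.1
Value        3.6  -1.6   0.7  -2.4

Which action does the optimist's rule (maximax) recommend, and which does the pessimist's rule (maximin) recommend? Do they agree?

maximax → Hedged; maximin → Value (disagree)

Row maxima: Hedged=9.3, Bonds=2.5, Balanced=6.3, Equity=9.1, Value=3.6
Best best-case = 9.3 → Hedged.
Row minima: Hedged=-3.3, Bonds=-4.4, Balanced=-2.7, Equity=-4.2, Value=-2.4
Best worst-case = -2.4 → Value.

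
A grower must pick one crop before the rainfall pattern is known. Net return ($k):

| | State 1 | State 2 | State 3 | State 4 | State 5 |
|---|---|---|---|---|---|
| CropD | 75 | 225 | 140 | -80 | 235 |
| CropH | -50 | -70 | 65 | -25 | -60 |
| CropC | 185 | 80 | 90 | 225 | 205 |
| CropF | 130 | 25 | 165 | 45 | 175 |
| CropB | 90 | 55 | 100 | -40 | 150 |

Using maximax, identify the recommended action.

CropD

Row maxima: CropD=235, CropH=65, CropC=225, CropF=175, CropB=150
Best best-case = 235 → CropD.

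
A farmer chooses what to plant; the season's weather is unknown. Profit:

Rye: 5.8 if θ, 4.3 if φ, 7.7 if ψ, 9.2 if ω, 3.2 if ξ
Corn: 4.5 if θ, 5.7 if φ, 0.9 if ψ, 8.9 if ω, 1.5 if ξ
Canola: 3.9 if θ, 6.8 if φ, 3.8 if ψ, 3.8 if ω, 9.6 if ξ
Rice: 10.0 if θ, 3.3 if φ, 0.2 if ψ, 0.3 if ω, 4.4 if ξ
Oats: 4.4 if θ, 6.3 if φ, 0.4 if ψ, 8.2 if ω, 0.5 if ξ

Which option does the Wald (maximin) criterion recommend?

Row minima: Rye=3.2, Corn=0.9, Canola=3.8, Rice=0.2, Oats=0.4
Best worst-case = 3.8 → Canola.

Canola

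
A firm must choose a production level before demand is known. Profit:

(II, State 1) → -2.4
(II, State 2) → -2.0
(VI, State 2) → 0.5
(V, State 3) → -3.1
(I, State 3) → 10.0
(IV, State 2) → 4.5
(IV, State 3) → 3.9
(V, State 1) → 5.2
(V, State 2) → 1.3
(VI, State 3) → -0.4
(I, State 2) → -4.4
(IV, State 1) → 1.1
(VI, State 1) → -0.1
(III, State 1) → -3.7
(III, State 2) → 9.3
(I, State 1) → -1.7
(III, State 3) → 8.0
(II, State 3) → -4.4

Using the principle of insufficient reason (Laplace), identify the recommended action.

III

Row averages: I=1.3, II=-44/15, III=68/15, IV=19/6, V=17/15, VI=0
Highest average = 68/15 → III.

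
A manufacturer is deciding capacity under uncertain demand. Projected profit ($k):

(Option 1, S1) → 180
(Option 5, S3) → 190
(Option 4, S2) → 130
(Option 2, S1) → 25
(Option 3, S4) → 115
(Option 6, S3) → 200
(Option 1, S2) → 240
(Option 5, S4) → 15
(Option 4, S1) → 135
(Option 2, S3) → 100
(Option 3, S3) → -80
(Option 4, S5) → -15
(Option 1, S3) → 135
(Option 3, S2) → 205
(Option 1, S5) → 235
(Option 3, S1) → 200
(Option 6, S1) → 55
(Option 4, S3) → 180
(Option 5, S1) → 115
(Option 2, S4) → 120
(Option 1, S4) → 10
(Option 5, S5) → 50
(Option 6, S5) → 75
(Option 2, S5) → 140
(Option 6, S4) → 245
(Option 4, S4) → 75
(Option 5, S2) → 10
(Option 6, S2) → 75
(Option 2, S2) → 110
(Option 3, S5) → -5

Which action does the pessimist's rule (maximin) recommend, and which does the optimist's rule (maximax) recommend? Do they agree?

maximin → Option 6; maximax → Option 6 (agree)

Row minima: Option 1=10, Option 2=25, Option 3=-80, Option 4=-15, Option 5=10, Option 6=55
Best worst-case = 55 → Option 6.
Row maxima: Option 1=240, Option 2=140, Option 3=205, Option 4=180, Option 5=190, Option 6=245
Best best-case = 245 → Option 6.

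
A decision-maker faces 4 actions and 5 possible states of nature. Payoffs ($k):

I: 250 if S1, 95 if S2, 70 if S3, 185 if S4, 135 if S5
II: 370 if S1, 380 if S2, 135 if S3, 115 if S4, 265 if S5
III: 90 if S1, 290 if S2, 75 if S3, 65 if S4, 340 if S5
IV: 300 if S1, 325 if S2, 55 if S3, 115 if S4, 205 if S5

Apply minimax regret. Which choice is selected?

Column bests: S1=370, S2=380, S3=135, S4=185, S5=340.
I regrets: 120, 285, 65, 0, 205 → max 285
II regrets: 0, 0, 0, 70, 75 → max 75
III regrets: 280, 90, 60, 120, 0 → max 280
IV regrets: 70, 55, 80, 70, 135 → max 135
Smallest max regret = 75 → II.

II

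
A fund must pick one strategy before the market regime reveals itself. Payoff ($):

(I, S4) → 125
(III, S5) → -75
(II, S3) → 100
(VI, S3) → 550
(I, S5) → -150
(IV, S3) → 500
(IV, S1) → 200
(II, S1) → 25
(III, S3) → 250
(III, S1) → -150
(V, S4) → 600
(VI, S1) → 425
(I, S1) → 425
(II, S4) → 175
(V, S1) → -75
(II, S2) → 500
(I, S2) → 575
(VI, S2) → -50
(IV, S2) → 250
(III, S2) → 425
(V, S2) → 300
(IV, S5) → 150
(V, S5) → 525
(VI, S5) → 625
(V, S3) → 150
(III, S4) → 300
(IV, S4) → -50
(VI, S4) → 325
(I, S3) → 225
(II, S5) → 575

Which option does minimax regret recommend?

Column bests: S1=425, S2=575, S3=550, S4=600, S5=625.
I regrets: 0, 0, 325, 475, 775 → max 775
II regrets: 400, 75, 450, 425, 50 → max 450
III regrets: 575, 150, 300, 300, 700 → max 700
IV regrets: 225, 325, 50, 650, 475 → max 650
V regrets: 500, 275, 400, 0, 100 → max 500
VI regrets: 0, 625, 0, 275, 0 → max 625
Smallest max regret = 450 → II.

II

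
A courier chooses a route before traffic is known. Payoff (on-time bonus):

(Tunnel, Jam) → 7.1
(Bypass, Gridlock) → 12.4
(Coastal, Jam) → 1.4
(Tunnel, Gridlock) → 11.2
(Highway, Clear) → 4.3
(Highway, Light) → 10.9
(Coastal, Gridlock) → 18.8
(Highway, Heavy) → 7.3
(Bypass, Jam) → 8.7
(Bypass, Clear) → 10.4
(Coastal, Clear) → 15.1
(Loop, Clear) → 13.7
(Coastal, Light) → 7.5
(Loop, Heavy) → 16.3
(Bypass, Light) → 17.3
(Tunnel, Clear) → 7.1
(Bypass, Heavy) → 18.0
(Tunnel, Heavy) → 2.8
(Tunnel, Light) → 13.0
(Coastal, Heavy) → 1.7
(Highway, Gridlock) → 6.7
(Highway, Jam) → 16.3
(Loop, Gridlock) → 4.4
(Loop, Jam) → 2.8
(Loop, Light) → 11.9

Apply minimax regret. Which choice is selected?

Bypass

Column bests: Clear=15.1, Light=17.3, Heavy=18.0, Jam=16.3, Gridlock=18.8.
Loop regrets: 1.4, 5.4, 1.7, 13.5, 14.4 → max 14.4
Tunnel regrets: 8.0, 4.3, 15.2, 9.2, 7.6 → max 15.2
Highway regrets: 10.8, 6.4, 10.7, 0.0, 12.1 → max 12.1
Bypass regrets: 4.7, 0.0, 0.0, 7.6, 6.4 → max 7.6
Coastal regrets: 0.0, 9.8, 16.3, 14.9, 0.0 → max 16.3
Smallest max regret = 7.6 → Bypass.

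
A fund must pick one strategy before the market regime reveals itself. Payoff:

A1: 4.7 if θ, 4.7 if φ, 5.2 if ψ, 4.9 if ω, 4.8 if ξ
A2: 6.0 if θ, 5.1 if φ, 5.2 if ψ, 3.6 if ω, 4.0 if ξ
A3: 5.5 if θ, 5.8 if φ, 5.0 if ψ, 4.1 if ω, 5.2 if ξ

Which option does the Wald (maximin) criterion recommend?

A1

Row minima: A1=4.7, A2=3.6, A3=4.1
Best worst-case = 4.7 → A1.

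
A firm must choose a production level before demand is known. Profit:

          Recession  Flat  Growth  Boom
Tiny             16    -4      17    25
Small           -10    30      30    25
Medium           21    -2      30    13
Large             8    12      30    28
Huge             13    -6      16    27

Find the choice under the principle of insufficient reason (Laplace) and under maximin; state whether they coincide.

laplace → Large; maximin → Large (agree)

Row averages: Tiny=13.5, Small=18.75, Medium=15.5, Large=19.5, Huge=12.5
Highest average = 19.5 → Large.
Row minima: Tiny=-4, Small=-10, Medium=-2, Large=8, Huge=-6
Best worst-case = 8 → Large.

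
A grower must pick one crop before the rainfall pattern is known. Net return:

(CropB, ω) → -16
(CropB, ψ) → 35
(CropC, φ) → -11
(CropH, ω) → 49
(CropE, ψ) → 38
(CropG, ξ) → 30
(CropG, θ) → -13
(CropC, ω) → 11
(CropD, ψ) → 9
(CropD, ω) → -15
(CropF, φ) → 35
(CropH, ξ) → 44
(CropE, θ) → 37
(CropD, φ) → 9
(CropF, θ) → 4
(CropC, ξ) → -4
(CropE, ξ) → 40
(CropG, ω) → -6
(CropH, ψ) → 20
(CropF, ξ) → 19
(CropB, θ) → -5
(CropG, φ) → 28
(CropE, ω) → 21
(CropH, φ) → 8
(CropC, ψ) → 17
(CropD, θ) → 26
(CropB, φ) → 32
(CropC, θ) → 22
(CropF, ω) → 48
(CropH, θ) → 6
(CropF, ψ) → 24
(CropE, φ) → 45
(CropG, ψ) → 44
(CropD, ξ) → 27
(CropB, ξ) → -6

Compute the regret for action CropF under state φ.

Best payoff under φ is 45.
Regret = 45 − 35 = 10.

10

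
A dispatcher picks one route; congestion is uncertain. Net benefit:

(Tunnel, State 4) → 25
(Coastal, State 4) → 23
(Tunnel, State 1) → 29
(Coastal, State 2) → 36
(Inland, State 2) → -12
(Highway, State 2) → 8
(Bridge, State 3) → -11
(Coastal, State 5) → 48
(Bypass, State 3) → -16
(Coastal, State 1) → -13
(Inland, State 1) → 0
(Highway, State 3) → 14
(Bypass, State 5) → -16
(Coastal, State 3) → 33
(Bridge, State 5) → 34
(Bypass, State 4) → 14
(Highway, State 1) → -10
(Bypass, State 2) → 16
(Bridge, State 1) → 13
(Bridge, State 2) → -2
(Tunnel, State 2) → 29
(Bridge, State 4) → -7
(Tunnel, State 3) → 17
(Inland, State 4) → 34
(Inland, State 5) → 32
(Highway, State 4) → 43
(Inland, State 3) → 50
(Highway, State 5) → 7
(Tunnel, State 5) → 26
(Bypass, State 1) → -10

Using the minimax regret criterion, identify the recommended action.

Column bests: State 1=29, State 2=36, State 3=50, State 4=43, State 5=48.
Inland regrets: 29, 48, 0, 9, 16 → max 48
Highway regrets: 39, 28, 36, 0, 41 → max 41
Bridge regrets: 16, 38, 61, 50, 14 → max 61
Coastal regrets: 42, 0, 17, 20, 0 → max 42
Tunnel regrets: 0, 7, 33, 18, 22 → max 33
Bypass regrets: 39, 20, 66, 29, 64 → max 66
Smallest max regret = 33 → Tunnel.

Tunnel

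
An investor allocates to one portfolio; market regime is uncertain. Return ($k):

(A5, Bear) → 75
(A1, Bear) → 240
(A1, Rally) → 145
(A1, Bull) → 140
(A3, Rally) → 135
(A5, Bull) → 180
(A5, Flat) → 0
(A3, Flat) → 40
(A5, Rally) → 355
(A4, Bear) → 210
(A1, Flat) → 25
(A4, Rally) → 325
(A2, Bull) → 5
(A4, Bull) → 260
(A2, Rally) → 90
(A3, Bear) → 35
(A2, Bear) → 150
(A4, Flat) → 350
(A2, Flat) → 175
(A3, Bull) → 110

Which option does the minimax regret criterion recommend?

Column bests: Bear=240, Flat=350, Bull=260, Rally=355.
A1 regrets: 0, 325, 120, 210 → max 325
A2 regrets: 90, 175, 255, 265 → max 265
A3 regrets: 205, 310, 150, 220 → max 310
A4 regrets: 30, 0, 0, 30 → max 30
A5 regrets: 165, 350, 80, 0 → max 350
Smallest max regret = 30 → A4.

A4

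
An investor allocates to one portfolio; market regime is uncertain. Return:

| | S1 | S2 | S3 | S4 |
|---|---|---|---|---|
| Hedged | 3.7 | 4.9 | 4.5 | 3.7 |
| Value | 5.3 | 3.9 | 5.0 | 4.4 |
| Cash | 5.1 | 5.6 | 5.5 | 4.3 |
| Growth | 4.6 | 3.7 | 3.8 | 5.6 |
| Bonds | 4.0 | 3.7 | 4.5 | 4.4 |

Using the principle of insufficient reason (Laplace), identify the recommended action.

Row averages: Hedged=4.2, Value=4.65, Cash=5.125, Growth=4.425, Bonds=4.15
Highest average = 5.125 → Cash.

Cash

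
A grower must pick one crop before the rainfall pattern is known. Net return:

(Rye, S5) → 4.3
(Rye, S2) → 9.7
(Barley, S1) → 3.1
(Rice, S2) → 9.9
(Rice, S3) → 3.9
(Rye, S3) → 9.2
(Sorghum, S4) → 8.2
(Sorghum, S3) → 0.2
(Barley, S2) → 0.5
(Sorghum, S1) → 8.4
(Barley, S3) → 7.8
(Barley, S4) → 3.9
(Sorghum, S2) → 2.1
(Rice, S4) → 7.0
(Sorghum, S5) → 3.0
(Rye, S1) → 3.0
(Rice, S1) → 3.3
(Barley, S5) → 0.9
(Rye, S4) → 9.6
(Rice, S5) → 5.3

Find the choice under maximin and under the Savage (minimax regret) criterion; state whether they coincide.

maximin → Rice; minimax regret → Rice (agree)

Row minima: Barley=0.5, Rye=3.0, Rice=3.3, Sorghum=0.2
Best worst-case = 3.3 → Rice.
Column bests: S1=8.4, S2=9.9, S3=9.2, S4=9.6, S5=5.3.
Barley regrets: 5.3, 9.4, 1.4, 5.7, 4.4 → max 9.4
Rye regrets: 5.4, 0.2, 0.0, 0.0, 1.0 → max 5.4
Rice regrets: 5.1, 0.0, 5.3, 2.6, 0.0 → max 5.3
Sorghum regrets: 0.0, 7.8, 9.0, 1.4, 2.3 → max 9.0
Smallest max regret = 5.3 → Rice.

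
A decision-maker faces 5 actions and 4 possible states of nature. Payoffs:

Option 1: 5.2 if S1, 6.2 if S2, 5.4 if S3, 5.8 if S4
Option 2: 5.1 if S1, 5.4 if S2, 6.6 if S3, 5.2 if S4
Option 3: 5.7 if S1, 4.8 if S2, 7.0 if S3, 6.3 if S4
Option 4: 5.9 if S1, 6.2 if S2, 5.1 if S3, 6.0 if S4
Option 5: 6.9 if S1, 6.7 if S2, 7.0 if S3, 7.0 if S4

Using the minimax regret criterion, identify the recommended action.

Column bests: S1=6.9, S2=6.7, S3=7.0, S4=7.0.
Option 1 regrets: 1.7, 0.5, 1.6, 1.2 → max 1.7
Option 2 regrets: 1.8, 1.3, 0.4, 1.8 → max 1.8
Option 3 regrets: 1.2, 1.9, 0.0, 0.7 → max 1.9
Option 4 regrets: 1.0, 0.5, 1.9, 1.0 → max 1.9
Option 5 regrets: 0.0, 0.0, 0.0, 0.0 → max 0.0
Smallest max regret = 0.0 → Option 5.

Option 5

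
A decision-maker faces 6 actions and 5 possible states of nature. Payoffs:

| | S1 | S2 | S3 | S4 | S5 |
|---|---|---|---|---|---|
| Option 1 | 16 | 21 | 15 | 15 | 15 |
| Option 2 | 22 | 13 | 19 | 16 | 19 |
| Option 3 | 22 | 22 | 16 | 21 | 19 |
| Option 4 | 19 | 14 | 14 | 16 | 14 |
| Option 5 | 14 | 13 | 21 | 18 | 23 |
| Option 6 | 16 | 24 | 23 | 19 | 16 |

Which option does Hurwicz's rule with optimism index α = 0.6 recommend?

Option 6

Option 1: 0.6·21 + 0.4·15 = 18.6
Option 2: 0.6·22 + 0.4·13 = 18.4
Option 3: 0.6·22 + 0.4·16 = 19.6
Option 4: 0.6·19 + 0.4·14 = 17
Option 5: 0.6·23 + 0.4·13 = 19
Option 6: 0.6·24 + 0.4·16 = 20.8
Highest Hurwicz score = 20.8 → Option 6.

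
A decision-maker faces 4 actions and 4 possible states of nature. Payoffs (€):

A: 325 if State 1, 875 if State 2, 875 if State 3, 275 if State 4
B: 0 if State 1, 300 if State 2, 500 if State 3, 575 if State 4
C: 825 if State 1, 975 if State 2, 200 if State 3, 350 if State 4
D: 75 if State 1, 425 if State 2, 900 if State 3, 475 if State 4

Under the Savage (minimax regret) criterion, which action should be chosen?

A

Column bests: State 1=825, State 2=975, State 3=900, State 4=575.
A regrets: 500, 100, 25, 300 → max 500
B regrets: 825, 675, 400, 0 → max 825
C regrets: 0, 0, 700, 225 → max 700
D regrets: 750, 550, 0, 100 → max 750
Smallest max regret = 500 → A.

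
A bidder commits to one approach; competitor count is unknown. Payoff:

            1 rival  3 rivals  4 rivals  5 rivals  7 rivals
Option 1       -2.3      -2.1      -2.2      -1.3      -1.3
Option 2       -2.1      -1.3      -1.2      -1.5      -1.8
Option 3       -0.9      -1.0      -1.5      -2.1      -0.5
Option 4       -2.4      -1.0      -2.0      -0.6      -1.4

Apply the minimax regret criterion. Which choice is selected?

Option 2

Column bests: 1 rival=-0.9, 3 rivals=-1.0, 4 rivals=-1.2, 5 rivals=-0.6, 7 rivals=-0.5.
Option 1 regrets: 1.4, 1.1, 1.0, 0.7, 0.8 → max 1.4
Option 2 regrets: 1.2, 0.3, 0.0, 0.9, 1.3 → max 1.3
Option 3 regrets: 0.0, 0.0, 0.3, 1.5, 0.0 → max 1.5
Option 4 regrets: 1.5, 0.0, 0.8, 0.0, 0.9 → max 1.5
Smallest max regret = 1.3 → Option 2.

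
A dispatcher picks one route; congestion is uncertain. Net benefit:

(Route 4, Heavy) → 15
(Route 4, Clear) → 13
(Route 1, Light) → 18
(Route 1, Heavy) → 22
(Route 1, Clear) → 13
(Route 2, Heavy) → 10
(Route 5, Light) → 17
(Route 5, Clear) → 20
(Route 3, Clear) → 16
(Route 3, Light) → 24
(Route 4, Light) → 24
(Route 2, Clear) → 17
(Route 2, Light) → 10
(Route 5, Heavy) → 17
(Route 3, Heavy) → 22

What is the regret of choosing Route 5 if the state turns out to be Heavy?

5

Best payoff under Heavy is 22.
Regret = 22 − 17 = 5.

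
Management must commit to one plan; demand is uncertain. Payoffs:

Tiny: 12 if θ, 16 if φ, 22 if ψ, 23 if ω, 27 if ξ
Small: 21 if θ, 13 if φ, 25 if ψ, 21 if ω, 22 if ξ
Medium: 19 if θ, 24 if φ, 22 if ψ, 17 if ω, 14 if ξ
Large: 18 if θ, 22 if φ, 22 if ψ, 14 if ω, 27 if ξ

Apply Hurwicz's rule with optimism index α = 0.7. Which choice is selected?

Large

Tiny: 0.7·27 + 0.3·12 = 22.5
Small: 0.7·25 + 0.3·13 = 21.4
Medium: 0.7·24 + 0.3·14 = 21
Large: 0.7·27 + 0.3·14 = 23.1
Highest Hurwicz score = 23.1 → Large.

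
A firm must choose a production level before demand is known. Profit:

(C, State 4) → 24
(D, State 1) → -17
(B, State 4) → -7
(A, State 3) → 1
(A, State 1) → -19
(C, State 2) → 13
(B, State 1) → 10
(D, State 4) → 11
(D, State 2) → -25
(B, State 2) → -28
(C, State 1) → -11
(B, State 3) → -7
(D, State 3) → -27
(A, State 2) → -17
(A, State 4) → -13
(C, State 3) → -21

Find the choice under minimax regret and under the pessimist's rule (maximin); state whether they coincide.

Column bests: State 1=10, State 2=13, State 3=1, State 4=24.
A regrets: 29, 30, 0, 37 → max 37
B regrets: 0, 41, 8, 31 → max 41
C regrets: 21, 0, 22, 0 → max 22
D regrets: 27, 38, 28, 13 → max 38
Smallest max regret = 22 → C.
Row minima: A=-19, B=-28, C=-21, D=-27
Best worst-case = -19 → A.

minimax regret → C; maximin → A (disagree)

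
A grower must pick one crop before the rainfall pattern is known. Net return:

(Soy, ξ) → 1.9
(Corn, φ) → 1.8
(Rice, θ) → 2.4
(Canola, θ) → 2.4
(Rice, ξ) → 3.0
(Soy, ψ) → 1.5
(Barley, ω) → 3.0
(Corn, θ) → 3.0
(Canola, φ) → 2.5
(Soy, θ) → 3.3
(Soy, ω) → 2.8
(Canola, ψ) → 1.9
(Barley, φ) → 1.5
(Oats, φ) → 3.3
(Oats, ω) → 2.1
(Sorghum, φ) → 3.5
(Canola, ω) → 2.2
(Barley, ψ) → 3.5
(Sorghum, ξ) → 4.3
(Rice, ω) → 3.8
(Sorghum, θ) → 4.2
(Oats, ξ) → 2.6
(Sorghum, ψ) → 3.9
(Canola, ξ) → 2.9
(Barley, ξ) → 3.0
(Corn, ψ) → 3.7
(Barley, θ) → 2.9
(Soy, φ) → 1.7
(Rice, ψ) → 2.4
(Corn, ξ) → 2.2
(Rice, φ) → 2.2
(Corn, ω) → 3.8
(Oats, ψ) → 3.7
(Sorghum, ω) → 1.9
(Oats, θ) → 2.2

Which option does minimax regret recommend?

Column bests: θ=4.2, φ=3.5, ψ=3.9, ω=3.8, ξ=4.3.
Rice regrets: 1.8, 1.3, 1.5, 0.0, 1.3 → max 1.8
Soy regrets: 0.9, 1.8, 2.4, 1.0, 2.4 → max 2.4
Sorghum regrets: 0.0, 0.0, 0.0, 1.9, 0.0 → max 1.9
Canola regrets: 1.8, 1.0, 2.0, 1.6, 1.4 → max 2.0
Barley regrets: 1.3, 2.0, 0.4, 0.8, 1.3 → max 2.0
Oats regrets: 2.0, 0.2, 0.2, 1.7, 1.7 → max 2.0
Corn regrets: 1.2, 1.7, 0.2, 0.0, 2.1 → max 2.1
Smallest max regret = 1.8 → Rice.

Rice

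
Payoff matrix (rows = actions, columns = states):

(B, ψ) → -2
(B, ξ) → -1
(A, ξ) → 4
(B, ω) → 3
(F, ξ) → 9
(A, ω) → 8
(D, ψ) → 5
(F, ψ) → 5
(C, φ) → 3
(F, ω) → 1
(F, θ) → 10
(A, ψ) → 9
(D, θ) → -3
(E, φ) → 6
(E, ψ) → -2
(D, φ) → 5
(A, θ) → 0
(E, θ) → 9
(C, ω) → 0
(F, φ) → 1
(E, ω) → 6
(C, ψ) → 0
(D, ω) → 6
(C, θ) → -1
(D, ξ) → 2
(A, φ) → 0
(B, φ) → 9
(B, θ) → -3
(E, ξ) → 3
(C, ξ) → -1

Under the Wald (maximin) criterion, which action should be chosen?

Row minima: A=0, B=-3, C=-1, D=-3, E=-2, F=1
Best worst-case = 1 → F.

F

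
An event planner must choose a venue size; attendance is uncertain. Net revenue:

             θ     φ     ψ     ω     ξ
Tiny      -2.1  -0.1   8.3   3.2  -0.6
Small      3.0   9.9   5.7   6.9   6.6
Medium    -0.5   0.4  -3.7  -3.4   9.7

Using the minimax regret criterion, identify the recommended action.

Small

Column bests: θ=3.0, φ=9.9, ψ=8.3, ω=6.9, ξ=9.7.
Tiny regrets: 5.1, 10.0, 0.0, 3.7, 10.3 → max 10.3
Small regrets: 0.0, 0.0, 2.6, 0.0, 3.1 → max 3.1
Medium regrets: 3.5, 9.5, 12.0, 10.3, 0.0 → max 12.0
Smallest max regret = 3.1 → Small.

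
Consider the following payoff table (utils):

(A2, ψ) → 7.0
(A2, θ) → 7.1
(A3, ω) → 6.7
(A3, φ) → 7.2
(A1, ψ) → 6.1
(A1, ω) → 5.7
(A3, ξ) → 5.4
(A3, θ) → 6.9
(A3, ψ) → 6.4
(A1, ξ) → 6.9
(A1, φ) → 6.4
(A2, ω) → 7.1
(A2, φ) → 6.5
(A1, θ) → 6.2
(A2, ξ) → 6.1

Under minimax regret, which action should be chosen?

A2

Column bests: θ=7.1, φ=7.2, ψ=7.0, ω=7.1, ξ=6.9.
A1 regrets: 0.9, 0.8, 0.9, 1.4, 0.0 → max 1.4
A2 regrets: 0.0, 0.7, 0.0, 0.0, 0.8 → max 0.8
A3 regrets: 0.2, 0.0, 0.6, 0.4, 1.5 → max 1.5
Smallest max regret = 0.8 → A2.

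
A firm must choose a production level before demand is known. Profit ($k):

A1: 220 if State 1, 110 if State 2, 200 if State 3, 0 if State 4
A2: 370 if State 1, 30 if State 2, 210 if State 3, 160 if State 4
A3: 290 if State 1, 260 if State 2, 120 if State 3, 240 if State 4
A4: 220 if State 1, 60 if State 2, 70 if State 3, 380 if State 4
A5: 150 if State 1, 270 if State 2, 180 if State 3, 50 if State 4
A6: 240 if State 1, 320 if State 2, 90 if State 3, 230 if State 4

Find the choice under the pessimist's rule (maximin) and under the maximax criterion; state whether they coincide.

maximin → A3; maximax → A4 (disagree)

Row minima: A1=0, A2=30, A3=120, A4=60, A5=50, A6=90
Best worst-case = 120 → A3.
Row maxima: A1=220, A2=370, A3=290, A4=380, A5=270, A6=320
Best best-case = 380 → A4.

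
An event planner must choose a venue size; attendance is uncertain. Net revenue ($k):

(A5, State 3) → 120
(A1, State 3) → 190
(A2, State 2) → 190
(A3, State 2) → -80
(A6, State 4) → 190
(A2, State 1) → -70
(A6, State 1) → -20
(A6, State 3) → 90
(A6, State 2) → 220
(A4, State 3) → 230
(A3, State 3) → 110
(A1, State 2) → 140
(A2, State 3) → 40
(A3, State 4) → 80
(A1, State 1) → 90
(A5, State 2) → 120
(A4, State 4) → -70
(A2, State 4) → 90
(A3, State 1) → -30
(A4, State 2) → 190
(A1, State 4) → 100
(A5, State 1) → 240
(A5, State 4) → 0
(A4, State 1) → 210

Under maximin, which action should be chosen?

Row minima: A1=90, A2=-70, A3=-80, A4=-70, A5=0, A6=-20
Best worst-case = 90 → A1.

A1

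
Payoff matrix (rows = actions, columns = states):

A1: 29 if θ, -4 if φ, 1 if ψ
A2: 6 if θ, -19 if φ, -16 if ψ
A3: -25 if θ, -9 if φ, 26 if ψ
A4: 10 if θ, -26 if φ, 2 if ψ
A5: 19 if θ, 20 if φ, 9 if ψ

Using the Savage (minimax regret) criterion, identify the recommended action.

A5

Column bests: θ=29, φ=20, ψ=26.
A1 regrets: 0, 24, 25 → max 25
A2 regrets: 23, 39, 42 → max 42
A3 regrets: 54, 29, 0 → max 54
A4 regrets: 19, 46, 24 → max 46
A5 regrets: 10, 0, 17 → max 17
Smallest max regret = 17 → A5.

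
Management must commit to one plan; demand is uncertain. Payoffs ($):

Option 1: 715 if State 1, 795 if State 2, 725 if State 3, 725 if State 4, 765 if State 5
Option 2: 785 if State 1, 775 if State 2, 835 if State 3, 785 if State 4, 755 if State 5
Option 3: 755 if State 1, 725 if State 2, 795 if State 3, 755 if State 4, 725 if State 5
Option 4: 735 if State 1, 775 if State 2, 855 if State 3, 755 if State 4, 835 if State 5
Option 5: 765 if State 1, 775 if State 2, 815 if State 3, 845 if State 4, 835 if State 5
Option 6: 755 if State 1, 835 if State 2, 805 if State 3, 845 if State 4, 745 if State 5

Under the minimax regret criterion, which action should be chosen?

Option 5

Column bests: State 1=785, State 2=835, State 3=855, State 4=845, State 5=835.
Option 1 regrets: 70, 40, 130, 120, 70 → max 130
Option 2 regrets: 0, 60, 20, 60, 80 → max 80
Option 3 regrets: 30, 110, 60, 90, 110 → max 110
Option 4 regrets: 50, 60, 0, 90, 0 → max 90
Option 5 regrets: 20, 60, 40, 0, 0 → max 60
Option 6 regrets: 30, 0, 50, 0, 90 → max 90
Smallest max regret = 60 → Option 5.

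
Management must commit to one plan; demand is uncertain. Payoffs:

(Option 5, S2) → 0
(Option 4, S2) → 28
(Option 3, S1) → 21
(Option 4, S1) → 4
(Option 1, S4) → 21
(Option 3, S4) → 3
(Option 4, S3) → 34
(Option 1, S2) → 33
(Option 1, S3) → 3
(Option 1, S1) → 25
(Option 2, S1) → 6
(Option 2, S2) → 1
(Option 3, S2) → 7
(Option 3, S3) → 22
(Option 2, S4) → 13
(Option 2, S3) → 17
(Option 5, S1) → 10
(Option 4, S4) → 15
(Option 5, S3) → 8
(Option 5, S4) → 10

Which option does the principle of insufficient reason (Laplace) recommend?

Row averages: Option 1=20.5, Option 2=9.25, Option 3=13.25, Option 4=20.25, Option 5=7
Highest average = 20.5 → Option 1.

Option 1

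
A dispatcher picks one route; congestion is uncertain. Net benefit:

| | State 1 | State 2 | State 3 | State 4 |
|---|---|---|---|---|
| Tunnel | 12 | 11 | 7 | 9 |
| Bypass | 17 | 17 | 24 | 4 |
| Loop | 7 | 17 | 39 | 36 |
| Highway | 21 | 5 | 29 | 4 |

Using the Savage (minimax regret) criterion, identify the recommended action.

Column bests: State 1=21, State 2=17, State 3=39, State 4=36.
Tunnel regrets: 9, 6, 32, 27 → max 32
Bypass regrets: 4, 0, 15, 32 → max 32
Loop regrets: 14, 0, 0, 0 → max 14
Highway regrets: 0, 12, 10, 32 → max 32
Smallest max regret = 14 → Loop.

Loop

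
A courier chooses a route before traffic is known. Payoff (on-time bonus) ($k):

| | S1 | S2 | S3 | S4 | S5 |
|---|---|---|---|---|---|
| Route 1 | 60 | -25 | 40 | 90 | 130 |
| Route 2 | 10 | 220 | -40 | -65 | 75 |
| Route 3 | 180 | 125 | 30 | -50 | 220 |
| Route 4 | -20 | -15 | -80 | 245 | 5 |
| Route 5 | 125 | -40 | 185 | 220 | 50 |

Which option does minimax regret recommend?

Column bests: S1=180, S2=220, S3=185, S4=245, S5=220.
Route 1 regrets: 120, 245, 145, 155, 90 → max 245
Route 2 regrets: 170, 0, 225, 310, 145 → max 310
Route 3 regrets: 0, 95, 155, 295, 0 → max 295
Route 4 regrets: 200, 235, 265, 0, 215 → max 265
Route 5 regrets: 55, 260, 0, 25, 170 → max 260
Smallest max regret = 245 → Route 1.

Route 1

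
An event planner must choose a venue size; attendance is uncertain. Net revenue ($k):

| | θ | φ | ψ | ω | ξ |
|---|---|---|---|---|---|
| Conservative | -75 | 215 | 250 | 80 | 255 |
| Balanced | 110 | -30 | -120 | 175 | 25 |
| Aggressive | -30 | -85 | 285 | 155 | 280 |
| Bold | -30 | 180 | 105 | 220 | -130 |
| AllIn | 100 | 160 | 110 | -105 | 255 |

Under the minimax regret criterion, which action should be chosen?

Column bests: θ=110, φ=215, ψ=285, ω=220, ξ=280.
Conservative regrets: 185, 0, 35, 140, 25 → max 185
Balanced regrets: 0, 245, 405, 45, 255 → max 405
Aggressive regrets: 140, 300, 0, 65, 0 → max 300
Bold regrets: 140, 35, 180, 0, 410 → max 410
AllIn regrets: 10, 55, 175, 325, 25 → max 325
Smallest max regret = 185 → Conservative.

Conservative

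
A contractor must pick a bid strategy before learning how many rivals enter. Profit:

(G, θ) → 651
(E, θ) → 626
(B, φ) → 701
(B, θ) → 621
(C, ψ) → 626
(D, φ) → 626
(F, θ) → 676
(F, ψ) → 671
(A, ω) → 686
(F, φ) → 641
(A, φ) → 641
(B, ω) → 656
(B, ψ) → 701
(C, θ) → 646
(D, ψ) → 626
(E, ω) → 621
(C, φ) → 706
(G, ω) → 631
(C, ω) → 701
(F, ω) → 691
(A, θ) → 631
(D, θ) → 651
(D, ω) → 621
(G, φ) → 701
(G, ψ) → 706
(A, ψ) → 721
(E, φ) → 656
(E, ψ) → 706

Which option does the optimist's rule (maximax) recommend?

A

Row maxima: A=721, B=701, C=706, D=651, E=706, F=691, G=706
Best best-case = 721 → A.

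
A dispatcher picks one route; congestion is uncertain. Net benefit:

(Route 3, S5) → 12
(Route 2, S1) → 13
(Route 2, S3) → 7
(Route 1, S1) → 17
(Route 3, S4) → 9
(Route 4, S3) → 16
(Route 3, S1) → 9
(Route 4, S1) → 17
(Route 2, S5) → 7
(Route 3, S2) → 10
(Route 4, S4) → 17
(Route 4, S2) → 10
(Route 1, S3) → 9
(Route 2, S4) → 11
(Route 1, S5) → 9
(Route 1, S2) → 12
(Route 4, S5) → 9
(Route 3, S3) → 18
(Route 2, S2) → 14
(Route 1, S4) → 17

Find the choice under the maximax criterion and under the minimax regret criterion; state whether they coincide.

Row maxima: Route 1=17, Route 2=14, Route 3=18, Route 4=17
Best best-case = 18 → Route 3.
Column bests: S1=17, S2=14, S3=18, S4=17, S5=12.
Route 1 regrets: 0, 2, 9, 0, 3 → max 9
Route 2 regrets: 4, 0, 11, 6, 5 → max 11
Route 3 regrets: 8, 4, 0, 8, 0 → max 8
Route 4 regrets: 0, 4, 2, 0, 3 → max 4
Smallest max regret = 4 → Route 4.

maximax → Route 3; minimax regret → Route 4 (disagree)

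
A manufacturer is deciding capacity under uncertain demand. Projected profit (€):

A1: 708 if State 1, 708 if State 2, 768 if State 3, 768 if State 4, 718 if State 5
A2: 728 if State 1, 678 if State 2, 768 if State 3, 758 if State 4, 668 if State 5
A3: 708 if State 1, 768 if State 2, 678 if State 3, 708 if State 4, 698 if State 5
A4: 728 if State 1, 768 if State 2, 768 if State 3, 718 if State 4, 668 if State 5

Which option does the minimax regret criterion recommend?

A4

Column bests: State 1=728, State 2=768, State 3=768, State 4=768, State 5=718.
A1 regrets: 20, 60, 0, 0, 0 → max 60
A2 regrets: 0, 90, 0, 10, 50 → max 90
A3 regrets: 20, 0, 90, 60, 20 → max 90
A4 regrets: 0, 0, 0, 50, 50 → max 50
Smallest max regret = 50 → A4.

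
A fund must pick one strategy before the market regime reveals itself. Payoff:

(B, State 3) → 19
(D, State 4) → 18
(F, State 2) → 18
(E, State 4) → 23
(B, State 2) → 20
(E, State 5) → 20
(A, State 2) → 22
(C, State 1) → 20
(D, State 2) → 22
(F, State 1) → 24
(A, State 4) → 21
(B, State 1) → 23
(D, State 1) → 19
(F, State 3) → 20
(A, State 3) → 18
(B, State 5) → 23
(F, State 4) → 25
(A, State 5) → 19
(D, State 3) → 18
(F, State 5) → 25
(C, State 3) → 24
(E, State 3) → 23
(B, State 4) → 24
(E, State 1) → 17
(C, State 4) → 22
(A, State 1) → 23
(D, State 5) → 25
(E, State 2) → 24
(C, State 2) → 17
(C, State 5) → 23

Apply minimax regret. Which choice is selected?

Column bests: State 1=24, State 2=24, State 3=24, State 4=25, State 5=25.
A regrets: 1, 2, 6, 4, 6 → max 6
B regrets: 1, 4, 5, 1, 2 → max 5
C regrets: 4, 7, 0, 3, 2 → max 7
D regrets: 5, 2, 6, 7, 0 → max 7
E regrets: 7, 0, 1, 2, 5 → max 7
F regrets: 0, 6, 4, 0, 0 → max 6
Smallest max regret = 5 → B.

B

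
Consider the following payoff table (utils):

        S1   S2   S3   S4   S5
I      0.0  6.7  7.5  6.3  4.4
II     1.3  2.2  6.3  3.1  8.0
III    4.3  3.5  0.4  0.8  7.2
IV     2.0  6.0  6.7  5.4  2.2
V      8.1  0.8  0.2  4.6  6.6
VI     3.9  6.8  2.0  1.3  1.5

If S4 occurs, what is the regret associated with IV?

0.9

Best payoff under S4 is 6.3.
Regret = 6.3 − 5.4 = 0.9.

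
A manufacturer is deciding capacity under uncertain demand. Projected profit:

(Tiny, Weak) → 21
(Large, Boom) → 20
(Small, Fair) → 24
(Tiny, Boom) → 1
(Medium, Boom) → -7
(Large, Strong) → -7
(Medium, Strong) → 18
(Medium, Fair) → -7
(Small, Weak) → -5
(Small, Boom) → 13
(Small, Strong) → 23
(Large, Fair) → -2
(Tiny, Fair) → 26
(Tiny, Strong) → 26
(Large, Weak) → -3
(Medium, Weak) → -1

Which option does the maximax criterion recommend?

Row maxima: Tiny=26, Small=24, Medium=18, Large=20
Best best-case = 26 → Tiny.

Tiny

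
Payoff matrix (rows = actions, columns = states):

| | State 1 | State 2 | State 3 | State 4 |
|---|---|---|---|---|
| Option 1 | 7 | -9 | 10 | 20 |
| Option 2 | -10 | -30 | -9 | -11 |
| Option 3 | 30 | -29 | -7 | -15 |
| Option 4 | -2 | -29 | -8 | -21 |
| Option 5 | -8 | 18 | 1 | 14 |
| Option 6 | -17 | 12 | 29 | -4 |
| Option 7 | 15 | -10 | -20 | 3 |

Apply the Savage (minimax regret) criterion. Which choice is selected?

Option 1

Column bests: State 1=30, State 2=18, State 3=29, State 4=20.
Option 1 regrets: 23, 27, 19, 0 → max 27
Option 2 regrets: 40, 48, 38, 31 → max 48
Option 3 regrets: 0, 47, 36, 35 → max 47
Option 4 regrets: 32, 47, 37, 41 → max 47
Option 5 regrets: 38, 0, 28, 6 → max 38
Option 6 regrets: 47, 6, 0, 24 → max 47
Option 7 regrets: 15, 28, 49, 17 → max 49
Smallest max regret = 27 → Option 1.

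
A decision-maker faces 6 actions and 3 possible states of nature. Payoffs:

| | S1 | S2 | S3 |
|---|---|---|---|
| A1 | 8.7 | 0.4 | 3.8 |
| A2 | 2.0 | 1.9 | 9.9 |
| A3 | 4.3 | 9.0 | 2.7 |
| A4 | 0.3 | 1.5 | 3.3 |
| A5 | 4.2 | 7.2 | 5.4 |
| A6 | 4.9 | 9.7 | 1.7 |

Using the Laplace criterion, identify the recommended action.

A5

Row averages: A1=4.3, A2=4.6, A3=16/3, A4=1.7, A5=5.6, A6=163/30
Highest average = 5.6 → A5.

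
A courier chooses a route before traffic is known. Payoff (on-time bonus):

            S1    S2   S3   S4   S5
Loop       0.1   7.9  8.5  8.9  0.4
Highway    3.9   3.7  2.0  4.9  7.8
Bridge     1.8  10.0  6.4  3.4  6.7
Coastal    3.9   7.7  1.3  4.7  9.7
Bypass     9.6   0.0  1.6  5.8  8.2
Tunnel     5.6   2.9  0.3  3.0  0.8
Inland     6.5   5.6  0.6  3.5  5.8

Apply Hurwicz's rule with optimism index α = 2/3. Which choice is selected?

Loop: 2/3·8.9 + 1/3·0.1 = 179/30
Highway: 2/3·7.8 + 1/3·2.0 = 88/15
Bridge: 2/3·10.0 + 1/3·1.8 = 109/15
Coastal: 2/3·9.7 + 1/3·1.3 = 6.9
Bypass: 2/3·9.6 + 1/3·0.0 = 6.4
Tunnel: 2/3·5.6 + 1/3·0.3 = 23/6
Inland: 2/3·6.5 + 1/3·0.6 = 68/15
Highest Hurwicz score = 109/15 → Bridge.

Bridge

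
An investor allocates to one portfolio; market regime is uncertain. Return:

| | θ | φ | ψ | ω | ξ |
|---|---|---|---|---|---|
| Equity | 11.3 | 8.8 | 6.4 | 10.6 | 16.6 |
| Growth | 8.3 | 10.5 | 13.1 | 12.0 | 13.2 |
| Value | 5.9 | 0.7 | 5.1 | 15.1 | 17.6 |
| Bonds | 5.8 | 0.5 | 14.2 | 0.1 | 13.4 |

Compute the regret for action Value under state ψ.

Best payoff under ψ is 14.2.
Regret = 14.2 − 5.1 = 9.1.

9.1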